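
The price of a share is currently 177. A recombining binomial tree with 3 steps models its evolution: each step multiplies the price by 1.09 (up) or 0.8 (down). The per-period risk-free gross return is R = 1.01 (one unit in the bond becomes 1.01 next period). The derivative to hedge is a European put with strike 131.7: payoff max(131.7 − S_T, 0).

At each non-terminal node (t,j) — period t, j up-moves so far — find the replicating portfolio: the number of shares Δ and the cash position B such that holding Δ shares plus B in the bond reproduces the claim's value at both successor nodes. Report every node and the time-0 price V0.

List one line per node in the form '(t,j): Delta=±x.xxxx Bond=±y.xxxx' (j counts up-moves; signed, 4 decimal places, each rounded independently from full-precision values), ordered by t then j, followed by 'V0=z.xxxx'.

Risk-neutral probability p* = (R−d)/(u−d) = (1.01−0.8)/(1.09−0.8) = 0.7241.
Terminal values V(3,·): V(3,0)=41.0760, V(3,1)=8.2248, V(3,2)=0.0000, V(3,3)=0.0000
(2,0): S=113.2800. Δ = (V_up−V_dn)/(S_up−S_dn) = (8.2248−41.0760)/(123.4752−90.6240) = -1.0000. V = [p*·8.2248 + (1−p*)·41.0760]/1.01 = 17.1160. B = V − Δ·S = 130.3960.
(2,1): S=154.3440. Δ = (V_up−V_dn)/(S_up−S_dn) = (0.0000−8.2248)/(168.2350−123.4752) = -0.1838. V = [p*·0.0000 + (1−p*)·8.2248]/1.01 = 2.2464. B = V − Δ·S = 30.6078.
(2,2): S=210.2937. Δ = (V_up−V_dn)/(S_up−S_dn) = (0.0000−0.0000)/(229.2201−168.2350) = 0.0000. V = [p*·0.0000 + (1−p*)·0.0000]/1.01 = 0.0000. B = V − Δ·S = 0.0000.
(1,0): S=141.6000. Δ = (V_up−V_dn)/(S_up−S_dn) = (2.2464−17.1160)/(154.3440−113.2800) = -0.3621. V = [p*·2.2464 + (1−p*)·17.1160]/1.01 = 6.2855. B = V − Δ·S = 57.5600.
(1,1): S=192.9300. Δ = (V_up−V_dn)/(S_up−S_dn) = (0.0000−2.2464)/(210.2937−154.3440) = -0.0402. V = [p*·0.0000 + (1−p*)·2.2464]/1.01 = 0.6136. B = V − Δ·S = 8.3599.
(0,0): S=177.0000. Δ = (V_up−V_dn)/(S_up−S_dn) = (0.6136−6.2855)/(192.9300−141.6000) = -0.1105. V = [p*·0.6136 + (1−p*)·6.2855]/1.01 = 2.1567. B = V − Δ·S = 21.7152.
Check: Δ(0,0)·S0 + B(0,0) = 2.1567 = V0.

(0,0): Delta=-0.1105 Bond=21.7152
(1,0): Delta=-0.3621 Bond=57.5600
(1,1): Delta=-0.0402 Bond=8.3599
(2,0): Delta=-1.0000 Bond=130.3960
(2,1): Delta=-0.1838 Bond=30.6078
(2,2): Delta=0.0000 Bond=0.0000
V0=2.1567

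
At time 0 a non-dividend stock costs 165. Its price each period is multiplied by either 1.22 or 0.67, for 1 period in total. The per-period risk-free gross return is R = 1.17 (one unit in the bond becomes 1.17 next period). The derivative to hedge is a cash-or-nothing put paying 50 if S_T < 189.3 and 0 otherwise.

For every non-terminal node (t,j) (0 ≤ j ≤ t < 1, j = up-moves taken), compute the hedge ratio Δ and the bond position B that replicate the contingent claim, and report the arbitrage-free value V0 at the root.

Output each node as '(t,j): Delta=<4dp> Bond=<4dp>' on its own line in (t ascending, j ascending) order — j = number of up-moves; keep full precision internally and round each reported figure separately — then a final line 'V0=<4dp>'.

The replicating-portfolio and risk-neutral prices coincide; use p* = (1.17−0.67)/(1.22−0.67) = 0.9091 for the latter.
At expiry t=1: V(1,0)=50.0000, V(1,1)=0.0000
  t=0,j=0: stock 165.0000 → up 201.3000 (V=0.0000), down 110.5500 (V=50.0000). Price 3.8850; hedge Δ=-0.5510, bond B=94.7941.
The time-0 hedge costs 3.8850, which is the no-arbitrage price.

(0,0): Delta=-0.5510 Bond=94.7941
V0=3.8850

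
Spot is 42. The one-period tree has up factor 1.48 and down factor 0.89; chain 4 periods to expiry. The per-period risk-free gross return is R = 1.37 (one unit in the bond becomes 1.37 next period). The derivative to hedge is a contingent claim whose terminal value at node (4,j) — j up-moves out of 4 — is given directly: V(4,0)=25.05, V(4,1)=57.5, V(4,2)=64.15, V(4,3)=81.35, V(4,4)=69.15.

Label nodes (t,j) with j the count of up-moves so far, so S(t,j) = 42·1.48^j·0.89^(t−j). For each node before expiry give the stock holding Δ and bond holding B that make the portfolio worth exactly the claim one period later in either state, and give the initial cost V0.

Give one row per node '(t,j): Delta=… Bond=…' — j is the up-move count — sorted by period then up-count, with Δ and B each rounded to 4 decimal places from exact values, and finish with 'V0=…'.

Risk-neutral probability p* = (R−d)/(u−d) = (1.37−0.89)/(1.48−0.89) = 0.8136.
At expiry t=4: V(4,0)=25.0500, V(4,1)=57.5000, V(4,2)=64.1500, V(4,3)=81.3500, V(4,4)=69.1500
(3,0): S=29.6087. Δ = (V_up−V_dn)/(S_up−S_dn) = (57.5000−25.0500)/(43.8209−26.3517) = 1.8576. V = [p*·57.5000 + (1−p*)·25.0500]/1.37 = 37.5547. B = V − Δ·S = -17.4453.
(3,1): S=49.2369. Δ = (V_up−V_dn)/(S_up−S_dn) = (64.1500−57.5000)/(72.8707−43.8209) = 0.2289. V = [p*·64.1500 + (1−p*)·57.5000]/1.37 = 45.9198. B = V − Δ·S = 34.6486.
(3,2): S=81.8772. Δ = (V_up−V_dn)/(S_up−S_dn) = (81.3500−64.1500)/(121.1782−72.8707) = 0.3561. V = [p*·81.3500 + (1−p*)·64.1500]/1.37 = 57.0388. B = V − Δ·S = 27.8863.
(3,3): S=136.1553. Δ = (V_up−V_dn)/(S_up−S_dn) = (69.1500−81.3500)/(201.5098−121.1782) = -0.1519. V = [p*·69.1500 + (1−p*)·81.3500]/1.37 = 52.1347. B = V − Δ·S = 72.8127.
(2,0): S=33.2682. Δ = (V_up−V_dn)/(S_up−S_dn) = (45.9198−37.5547)/(49.2369−29.6087) = 0.4262. V = [p*·45.9198 + (1−p*)·37.5547]/1.37 = 32.3797. B = V − Δ·S = 18.2016.
(2,1): S=55.3224. Δ = (V_up−V_dn)/(S_up−S_dn) = (57.0388−45.9198)/(81.8772−49.2369) = 0.3407. V = [p*·57.0388 + (1−p*)·45.9198]/1.37 = 40.1210. B = V − Δ·S = 21.2752.
(2,2): S=91.9968. Δ = (V_up−V_dn)/(S_up−S_dn) = (52.1347−57.0388)/(136.1553−81.8772) = -0.0904. V = [p*·52.1347 + (1−p*)·57.0388]/1.37 = 38.7219. B = V − Δ·S = 47.0340.
(1,0): S=37.3800. Δ = (V_up−V_dn)/(S_up−S_dn) = (40.1210−32.3797)/(55.3224−33.2682) = 0.3510. V = [p*·40.1210 + (1−p*)·32.3797]/1.37 = 28.2319. B = V − Δ·S = 15.1111.
(1,1): S=62.1600. Δ = (V_up−V_dn)/(S_up−S_dn) = (38.7219−40.1210)/(91.9968−55.3224) = -0.0381. V = [p*·38.7219 + (1−p*)·40.1210]/1.37 = 28.4546. B = V − Δ·S = 30.8259.
(0,0): S=42.0000. Δ = (V_up−V_dn)/(S_up−S_dn) = (28.4546−28.2319)/(62.1600−37.3800) = 0.0090. V = [p*·28.4546 + (1−p*)·28.2319]/1.37 = 20.7395. B = V − Δ·S = 20.3621.
Root portfolio cost Δ·42+B reproduces V0=20.7395.

(0,0): Delta=0.0090 Bond=20.3621
(1,0): Delta=0.3510 Bond=15.1111
(1,1): Delta=-0.0381 Bond=30.8259
(2,0): Delta=0.4262 Bond=18.2016
(2,1): Delta=0.3407 Bond=21.2752
(2,2): Delta=-0.0904 Bond=47.0340
(3,0): Delta=1.8576 Bond=-17.4453
(3,1): Delta=0.2289 Bond=34.6486
(3,2): Delta=0.3561 Bond=27.8863
(3,3): Delta=-0.1519 Bond=72.8127
V0=20.7395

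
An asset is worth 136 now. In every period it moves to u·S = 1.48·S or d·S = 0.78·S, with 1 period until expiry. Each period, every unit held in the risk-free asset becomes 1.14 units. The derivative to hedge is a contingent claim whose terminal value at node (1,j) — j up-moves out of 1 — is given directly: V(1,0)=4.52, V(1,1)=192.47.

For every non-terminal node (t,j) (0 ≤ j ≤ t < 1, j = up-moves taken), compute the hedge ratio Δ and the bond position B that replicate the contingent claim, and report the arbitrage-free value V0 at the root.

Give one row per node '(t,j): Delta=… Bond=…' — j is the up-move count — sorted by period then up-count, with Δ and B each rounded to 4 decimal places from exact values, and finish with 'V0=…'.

(0,0): Delta=1.9743 Bond=-179.7456
V0=88.7544

The replicating-portfolio and risk-neutral prices coincide; use p* = (1.14−0.78)/(1.48−0.78) = 0.5143 for the latter.
Terminal payoffs: V(1,0)=4.5200, V(1,1)=192.4700
(0,0): S=136.0000. Δ = (V_up−V_dn)/(S_up−S_dn) = (192.4700−4.5200)/(201.2800−106.0800) = 1.9743. V = [p*·192.4700 + (1−p*)·4.5200]/1.14 = 88.7544. B = V − Δ·S = -179.7456.
Self-financing check: at every node Δ·S+B equals the discounted successor values.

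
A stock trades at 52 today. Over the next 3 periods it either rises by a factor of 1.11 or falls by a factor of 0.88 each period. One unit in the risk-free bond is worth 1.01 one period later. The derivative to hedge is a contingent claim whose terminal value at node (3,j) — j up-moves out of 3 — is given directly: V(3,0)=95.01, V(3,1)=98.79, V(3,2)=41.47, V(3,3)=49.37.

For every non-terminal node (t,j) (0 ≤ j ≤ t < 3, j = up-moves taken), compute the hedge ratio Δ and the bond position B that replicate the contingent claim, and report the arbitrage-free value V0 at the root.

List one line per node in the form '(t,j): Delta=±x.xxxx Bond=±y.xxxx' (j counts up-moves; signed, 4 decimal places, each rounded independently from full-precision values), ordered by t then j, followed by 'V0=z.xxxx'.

Under the risk-neutral measure, an up-move has probability p* = (R−d)/(u−d) = 0.5652 and values discount at R = 1.01.
Terminal values V(3,·): V(3,0)=95.0100, V(3,1)=98.7900, V(3,2)=41.4700, V(3,3)=49.3700
(2,0): S=40.2688. Δ = (V_up−V_dn)/(S_up−S_dn) = (98.7900−95.0100)/(44.6984−35.4365) = 0.4081. V = [p*·98.7900 + (1−p*)·95.0100]/1.01 = 96.1847. B = V − Δ·S = 79.7499.
(2,1): S=50.7936. Δ = (V_up−V_dn)/(S_up−S_dn) = (41.4700−98.7900)/(56.3809−44.6984) = -4.9065. V = [p*·41.4700 + (1−p*)·98.7900]/1.01 = 65.7344. B = V − Δ·S = 314.9518.
(2,2): S=64.0692. Δ = (V_up−V_dn)/(S_up−S_dn) = (49.3700−41.4700)/(71.1168−56.3809) = 0.5361. V = [p*·49.3700 + (1−p*)·41.4700]/1.01 = 45.4804. B = V − Δ·S = 11.1326.
(1,0): S=45.7600. Δ = (V_up−V_dn)/(S_up−S_dn) = (65.7344−96.1847)/(50.7936−40.2688) = -2.8932. V = [p*·65.7344 + (1−p*)·96.1847]/1.01 = 78.1917. B = V − Δ·S = 210.5843.
(1,1): S=57.7200. Δ = (V_up−V_dn)/(S_up−S_dn) = (45.4804−65.7344)/(64.0692−50.7936) = -1.5257. V = [p*·45.4804 + (1−p*)·65.7344]/1.01 = 53.7490. B = V − Δ·S = 141.8098.
(0,0): S=52.0000. Δ = (V_up−V_dn)/(S_up−S_dn) = (53.7490−78.1917)/(57.7200−45.7600) = -2.0437. V = [p*·53.7490 + (1−p*)·78.1917]/1.01 = 63.7389. B = V − Δ·S = 170.0116.
The time-0 hedge costs 63.7389, which is the no-arbitrage price.

(0,0): Delta=-2.0437 Bond=170.0116
(1,0): Delta=-2.8932 Bond=210.5843
(1,1): Delta=-1.5257 Bond=141.8098
(2,0): Delta=0.4081 Bond=79.7499
(2,1): Delta=-4.9065 Bond=314.9518
(2,2): Delta=0.5361 Bond=11.1326
V0=63.7389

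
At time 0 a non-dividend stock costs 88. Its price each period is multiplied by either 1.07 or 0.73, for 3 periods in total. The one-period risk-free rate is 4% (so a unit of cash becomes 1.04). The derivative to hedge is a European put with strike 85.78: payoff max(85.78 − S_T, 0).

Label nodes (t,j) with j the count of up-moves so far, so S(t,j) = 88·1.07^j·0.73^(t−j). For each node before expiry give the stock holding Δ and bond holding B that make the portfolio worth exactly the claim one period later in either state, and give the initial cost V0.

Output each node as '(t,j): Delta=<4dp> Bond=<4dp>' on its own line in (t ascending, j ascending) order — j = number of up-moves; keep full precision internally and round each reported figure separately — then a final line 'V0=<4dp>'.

(0,0): Delta=-0.4342 Bond=41.3118
(1,0): Delta=-1.0000 Bond=79.3084
(1,1): Delta=-0.3969 Bond=39.4471
(2,0): Delta=-1.0000 Bond=82.4808
(2,1): Delta=-1.0000 Bond=82.4808
(2,2): Delta=-0.3571 Bond=37.0131
V0=3.0983

No-arbitrage ⇒ martingale measure with p* = (R−d)/(u−d) = 0.9118.
Terminal payoffs: V(3,0)=51.5465, V(3,1)=35.6021, V(3,2)=12.2316, V(3,3)=0.0000
Node (2,0) S=46.8952: V=(p*·35.6021+(1−p*)·51.5465)/1.04=35.5856; Δ=(35.6021−51.5465)/(50.1779−34.2335)=-1.0000; B=V−Δ·S=82.4808
Node (2,1) S=68.7368: V=(p*·12.2316+(1−p*)·35.6021)/1.04=13.7440; Δ=(12.2316−35.6021)/(73.5484−50.1779)=-1.0000; B=V−Δ·S=82.4808
Node (2,2) S=100.7512: V=(p*·0.0000+(1−p*)·12.2316)/1.04=1.0378; Δ=(0.0000−12.2316)/(107.8038−73.5484)=-0.3571; B=V−Δ·S=37.0131
Node (1,0) S=64.2400: V=(p*·13.7440+(1−p*)·35.5856)/1.04=15.0684; Δ=(13.7440−35.5856)/(68.7368−46.8952)=-1.0000; B=V−Δ·S=79.3084
Node (1,1) S=94.1600: V=(p*·1.0378+(1−p*)·13.7440)/1.04=2.0759; Δ=(1.0378−13.7440)/(100.7512−68.7368)=-0.3969; B=V−Δ·S=39.4471
Node (0,0) S=88.0000: V=(p*·2.0759+(1−p*)·15.0684)/1.04=3.0983; Δ=(2.0759−15.0684)/(94.1600−64.2400)=-0.4342; B=V−Δ·S=41.3118
Root portfolio cost Δ·88+B reproduces V0=3.0983.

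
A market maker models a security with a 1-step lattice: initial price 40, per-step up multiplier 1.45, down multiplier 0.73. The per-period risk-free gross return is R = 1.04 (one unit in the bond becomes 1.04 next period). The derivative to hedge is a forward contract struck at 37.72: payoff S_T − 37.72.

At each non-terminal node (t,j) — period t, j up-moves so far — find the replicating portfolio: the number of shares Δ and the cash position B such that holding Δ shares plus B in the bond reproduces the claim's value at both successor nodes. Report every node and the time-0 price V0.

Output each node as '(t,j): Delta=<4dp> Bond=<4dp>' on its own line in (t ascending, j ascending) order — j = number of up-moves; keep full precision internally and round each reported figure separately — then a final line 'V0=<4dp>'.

(0,0): Delta=1.0000 Bond=-36.2692
V0=3.7308

Since d<R<u, set p* = (R−d)/(u−d) = 0.4306; price each node as the discounted p*-expectation of its children.
At expiry t=1: V(1,0)=-8.5200, V(1,1)=20.2800
  t=0,j=0: stock 40.0000 → up 58.0000 (V=20.2800), down 29.2000 (V=-8.5200). Price 3.7308; hedge Δ=1.0000, bond B=-36.2692.
Root portfolio cost Δ·40+B reproduces V0=3.7308.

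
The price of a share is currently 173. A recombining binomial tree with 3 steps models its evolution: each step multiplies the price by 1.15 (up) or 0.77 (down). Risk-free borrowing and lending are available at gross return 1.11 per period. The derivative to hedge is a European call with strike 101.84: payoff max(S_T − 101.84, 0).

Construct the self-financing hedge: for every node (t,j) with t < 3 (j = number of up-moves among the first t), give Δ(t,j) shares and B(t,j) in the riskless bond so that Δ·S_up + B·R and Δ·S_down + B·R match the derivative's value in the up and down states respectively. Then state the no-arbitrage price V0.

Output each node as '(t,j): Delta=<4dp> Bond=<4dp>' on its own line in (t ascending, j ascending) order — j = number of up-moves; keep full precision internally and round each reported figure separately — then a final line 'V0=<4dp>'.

(0,0): Delta=0.9969 Bond=-73.9040
(1,0): Delta=0.9572 Bond=-76.7452
(1,1): Delta=1.0000 Bond=-82.6556
(2,0): Delta=0.4135 Bond=-29.4226
(2,1): Delta=1.0000 Bond=-91.7477
(2,2): Delta=1.0000 Bond=-91.7477
V0=98.5550

No-arbitrage ⇒ martingale measure with p* = (R−d)/(u−d) = 0.8947.
Terminal values V(3,·): V(3,0)=0.0000, V(3,1)=16.1175, V(3,2)=74.3302, V(3,3)=161.2714
Node (2,0) S=102.5717: V=(p*·16.1175+(1−p*)·0.0000)/1.11=12.9918; Δ=(16.1175−0.0000)/(117.9575−78.9802)=0.4135; B=V−Δ·S=-29.4226
Node (2,1) S=153.1915: V=(p*·74.3302+(1−p*)·16.1175)/1.11=61.4438; Δ=(74.3302−16.1175)/(176.1702−117.9575)=1.0000; B=V−Δ·S=-91.7477
Node (2,2) S=228.7925: V=(p*·161.2714+(1−p*)·74.3302)/1.11=137.0448; Δ=(161.2714−74.3302)/(263.1114−176.1702)=1.0000; B=V−Δ·S=-91.7477
Node (1,0) S=133.2100: V=(p*·61.4438+(1−p*)·12.9918)/1.11=50.7600; Δ=(61.4438−12.9918)/(153.1915−102.5717)=0.9572; B=V−Δ·S=-76.7452
Node (1,1) S=198.9500: V=(p*·137.0448+(1−p*)·61.4438)/1.11=116.2944; Δ=(137.0448−61.4438)/(228.7925−153.1915)=1.0000; B=V−Δ·S=-82.6556
Node (0,0) S=173.0000: V=(p*·116.2944+(1−p*)·50.7600)/1.11=98.5550; Δ=(116.2944−50.7600)/(198.9500−133.2100)=0.9969; B=V−Δ·S=-73.9040
Self-financing check: at every node Δ·S+B equals the discounted successor values.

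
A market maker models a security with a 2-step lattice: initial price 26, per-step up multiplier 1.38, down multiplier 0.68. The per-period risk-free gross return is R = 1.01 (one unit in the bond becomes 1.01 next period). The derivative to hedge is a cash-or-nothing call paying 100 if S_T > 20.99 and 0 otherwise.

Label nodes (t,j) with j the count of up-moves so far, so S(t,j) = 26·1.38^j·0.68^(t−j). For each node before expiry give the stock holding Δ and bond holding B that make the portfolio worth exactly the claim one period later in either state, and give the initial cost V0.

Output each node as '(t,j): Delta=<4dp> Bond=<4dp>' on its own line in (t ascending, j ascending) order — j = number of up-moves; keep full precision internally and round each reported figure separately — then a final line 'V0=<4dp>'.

No-arbitrage ⇒ martingale measure with p* = (R−d)/(u−d) = 0.4714.
Payoff layer (t=2): V(2,0)=0.0000, V(2,1)=100.0000, V(2,2)=100.0000
  t=1,j=0: stock 17.6800 → up 24.3984 (V=100.0000), down 12.0224 (V=0.0000). Price 46.6761; hedge Δ=8.0802, bond B=-96.1810.
  t=1,j=1: stock 35.8800 → up 49.5144 (V=100.0000), down 24.3984 (V=100.0000). Price 99.0099; hedge Δ=0.0000, bond B=99.0099.
  t=0,j=0: stock 26.0000 → up 35.8800 (V=99.0099), down 17.6800 (V=46.6761). Price 70.6413; hedge Δ=2.8755, bond B=-4.1212.
Check: Δ(0,0)·S0 + B(0,0) = 70.6413 = V0.

(0,0): Delta=2.8755 Bond=-4.1212
(1,0): Delta=8.0802 Bond=-96.1810
(1,1): Delta=0.0000 Bond=99.0099
V0=70.6413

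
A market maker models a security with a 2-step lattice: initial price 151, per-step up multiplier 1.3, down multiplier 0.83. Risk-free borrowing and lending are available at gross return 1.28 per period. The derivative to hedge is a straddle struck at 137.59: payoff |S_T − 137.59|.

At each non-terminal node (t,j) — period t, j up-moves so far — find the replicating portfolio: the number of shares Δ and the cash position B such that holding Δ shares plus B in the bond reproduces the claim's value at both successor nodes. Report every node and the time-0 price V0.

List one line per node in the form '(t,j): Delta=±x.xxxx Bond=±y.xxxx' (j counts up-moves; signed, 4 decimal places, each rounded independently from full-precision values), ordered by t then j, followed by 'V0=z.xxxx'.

(0,0): Delta=0.9686 Bond=-79.1556
(1,0): Delta=-0.1397 Bond=37.5741
(1,1): Delta=1.0000 Bond=-107.4922
V0=67.0959

Since d<R<u, set p* = (R−d)/(u−d) = 0.9574; price each node as the discounted p*-expectation of its children.
Terminal payoffs: V(2,0)=33.5661, V(2,1)=25.3390, V(2,2)=117.6000
  t=1,j=0: stock 125.3300 → up 162.9290 (V=25.3390), down 104.0239 (V=33.5661). Price 20.0696; hedge Δ=-0.1397, bond B=37.5741.
  t=1,j=1: stock 196.3000 → up 255.1900 (V=117.6000), down 162.9290 (V=25.3390). Price 88.8078; hedge Δ=1.0000, bond B=-107.4922.
  t=0,j=0: stock 151.0000 → up 196.3000 (V=88.8078), down 125.3300 (V=20.0696). Price 67.0959; hedge Δ=0.9686, bond B=-79.1556.
Check: Δ(0,0)·S0 + B(0,0) = 67.0959 = V0.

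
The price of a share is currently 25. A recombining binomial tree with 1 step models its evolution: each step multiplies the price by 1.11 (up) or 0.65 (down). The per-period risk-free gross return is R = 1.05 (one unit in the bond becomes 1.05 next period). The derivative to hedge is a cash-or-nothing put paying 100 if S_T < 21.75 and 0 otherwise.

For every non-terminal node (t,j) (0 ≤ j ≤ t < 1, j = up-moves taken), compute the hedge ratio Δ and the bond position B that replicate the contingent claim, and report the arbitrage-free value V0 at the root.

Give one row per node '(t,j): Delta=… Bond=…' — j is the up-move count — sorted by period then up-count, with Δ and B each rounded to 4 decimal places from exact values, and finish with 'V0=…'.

Risk-neutral probability p* = (R−d)/(u−d) = (1.05−0.65)/(1.11−0.65) = 0.8696.
Terminal values V(1,·): V(1,0)=100.0000, V(1,1)=0.0000
(0,0): S=25.0000. Δ = (V_up−V_dn)/(S_up−S_dn) = (0.0000−100.0000)/(27.7500−16.2500) = -8.6957. V = [p*·0.0000 + (1−p*)·100.0000]/1.05 = 12.4224. B = V − Δ·S = 229.8137.
Root portfolio cost Δ·25+B reproduces V0=12.4224.

(0,0): Delta=-8.6957 Bond=229.8137
V0=12.4224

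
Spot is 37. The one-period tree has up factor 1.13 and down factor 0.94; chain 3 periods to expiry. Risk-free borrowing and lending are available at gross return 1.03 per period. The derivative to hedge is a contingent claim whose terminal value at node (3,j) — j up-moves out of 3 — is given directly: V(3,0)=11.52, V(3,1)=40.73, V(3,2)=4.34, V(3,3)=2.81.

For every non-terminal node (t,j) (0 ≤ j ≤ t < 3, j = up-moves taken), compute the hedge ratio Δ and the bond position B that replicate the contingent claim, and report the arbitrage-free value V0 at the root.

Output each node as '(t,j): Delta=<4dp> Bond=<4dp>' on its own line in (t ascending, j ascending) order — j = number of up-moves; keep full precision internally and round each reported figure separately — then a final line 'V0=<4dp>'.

(0,0): Delta=-1.3940 Bond=69.4673
(1,0): Delta=-0.2738 Bond=32.5918
(1,1): Delta=-2.4293 Bond=114.8396
(2,0): Delta=4.7024 Bond=-129.1191
(2,1): Delta=-4.8733 Bond=214.3347
(2,2): Delta=-0.1704 Bond=11.5626
V0=17.8900

Since d<R<u, set p* = (R−d)/(u−d) = 0.4737; price each node as the discounted p*-expectation of its children.
At expiry t=3: V(3,0)=11.5200, V(3,1)=40.7300, V(3,2)=4.3400, V(3,3)=2.8100
Node (2,0) S=32.6932: V=(p*·40.7300+(1−p*)·11.5200)/1.03=24.6178; Δ=(40.7300−11.5200)/(36.9433−30.7316)=4.7024; B=V−Δ·S=-129.1191
Node (2,1) S=39.3014: V=(p*·4.3400+(1−p*)·40.7300)/1.03=22.8084; Δ=(4.3400−40.7300)/(44.4106−36.9433)=-4.8733; B=V−Δ·S=214.3347
Node (2,2) S=47.2453: V=(p*·2.8100+(1−p*)·4.3400)/1.03=3.5100; Δ=(2.8100−4.3400)/(53.3872−44.4106)=-0.1704; B=V−Δ·S=11.5626
Node (1,0) S=34.7800: V=(p*·22.8084+(1−p*)·24.6178)/1.03=23.0686; Δ=(22.8084−24.6178)/(39.3014−32.6932)=-0.2738; B=V−Δ·S=32.5918
Node (1,1) S=41.8100: V=(p*·3.5100+(1−p*)·22.8084)/1.03=13.2690; Δ=(3.5100−22.8084)/(47.2453−39.3014)=-2.4293; B=V−Δ·S=114.8396
Node (0,0) S=37.0000: V=(p*·13.2690+(1−p*)·23.0686)/1.03=17.8900; Δ=(13.2690−23.0686)/(41.8100−34.7800)=-1.3940; B=V−Δ·S=69.4673
Self-financing check: at every node Δ·S+B equals the discounted successor values.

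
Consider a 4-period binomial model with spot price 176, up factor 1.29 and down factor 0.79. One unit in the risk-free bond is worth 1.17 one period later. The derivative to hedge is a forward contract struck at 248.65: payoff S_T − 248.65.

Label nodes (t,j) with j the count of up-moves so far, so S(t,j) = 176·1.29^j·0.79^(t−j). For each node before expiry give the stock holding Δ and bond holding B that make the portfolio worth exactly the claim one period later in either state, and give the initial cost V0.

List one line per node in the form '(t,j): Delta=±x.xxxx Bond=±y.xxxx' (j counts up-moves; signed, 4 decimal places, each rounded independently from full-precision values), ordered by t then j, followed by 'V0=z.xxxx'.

Since d<R<u, set p* = (R−d)/(u−d) = 0.7600; price each node as the discounted p*-expectation of its children.
Terminal payoffs: V(4,0)=-180.0979, V(4,1)=-136.7104, V(4,2)=-65.8626, V(4,3)=49.8256, V(4,4)=238.7343
Node (3,0) S=86.7749: V=(p*·-136.7104+(1−p*)·-180.0979)/1.17=-125.7465; Δ=(-136.7104−-180.0979)/(111.9396−68.5521)=1.0000; B=V−Δ·S=-212.5214
Node (3,1) S=141.6957: V=(p*·-65.8626+(1−p*)·-136.7104)/1.17=-70.8257; Δ=(-65.8626−-136.7104)/(182.7874−111.9396)=1.0000; B=V−Δ·S=-212.5214
Node (3,2) S=231.3765: V=(p*·49.8256+(1−p*)·-65.8626)/1.17=18.8551; Δ=(49.8256−-65.8626)/(298.4756−182.7874)=1.0000; B=V−Δ·S=-212.5214
Node (3,3) S=377.8173: V=(p*·238.7343+(1−p*)·49.8256)/1.17=165.2959; Δ=(238.7343−49.8256)/(487.3843−298.4756)=1.0000; B=V−Δ·S=-212.5214
Node (2,0) S=109.8416: V=(p*·-70.8257+(1−p*)·-125.7465)/1.17=-71.8006; Δ=(-70.8257−-125.7465)/(141.6957−86.7749)=1.0000; B=V−Δ·S=-181.6422
Node (2,1) S=179.3616: V=(p*·18.8551+(1−p*)·-70.8257)/1.17=-2.2806; Δ=(18.8551−-70.8257)/(231.3765−141.6957)=1.0000; B=V−Δ·S=-181.6422
Node (2,2) S=292.8816: V=(p*·165.2959+(1−p*)·18.8551)/1.17=111.2394; Δ=(165.2959−18.8551)/(377.8173−231.3765)=1.0000; B=V−Δ·S=-181.6422
Node (1,0) S=139.0400: V=(p*·-2.2806+(1−p*)·-71.8006)/1.17=-16.2097; Δ=(-2.2806−-71.8006)/(179.3616−109.8416)=1.0000; B=V−Δ·S=-155.2497
Node (1,1) S=227.0400: V=(p*·111.2394+(1−p*)·-2.2806)/1.17=71.7903; Δ=(111.2394−-2.2806)/(292.8816−179.3616)=1.0000; B=V−Δ·S=-155.2497
Node (0,0) S=176.0000: V=(p*·71.7903+(1−p*)·-16.2097)/1.17=43.3079; Δ=(71.7903−-16.2097)/(227.0400−139.0400)=1.0000; B=V−Δ·S=-132.6921
Check: Δ(0,0)·S0 + B(0,0) = 43.3079 = V0.

(0,0): Delta=1.0000 Bond=-132.6921
(1,0): Delta=1.0000 Bond=-155.2497
(1,1): Delta=1.0000 Bond=-155.2497
(2,0): Delta=1.0000 Bond=-181.6422
(2,1): Delta=1.0000 Bond=-181.6422
(2,2): Delta=1.0000 Bond=-181.6422
(3,0): Delta=1.0000 Bond=-212.5214
(3,1): Delta=1.0000 Bond=-212.5214
(3,2): Delta=1.0000 Bond=-212.5214
(3,3): Delta=1.0000 Bond=-212.5214
V0=43.3079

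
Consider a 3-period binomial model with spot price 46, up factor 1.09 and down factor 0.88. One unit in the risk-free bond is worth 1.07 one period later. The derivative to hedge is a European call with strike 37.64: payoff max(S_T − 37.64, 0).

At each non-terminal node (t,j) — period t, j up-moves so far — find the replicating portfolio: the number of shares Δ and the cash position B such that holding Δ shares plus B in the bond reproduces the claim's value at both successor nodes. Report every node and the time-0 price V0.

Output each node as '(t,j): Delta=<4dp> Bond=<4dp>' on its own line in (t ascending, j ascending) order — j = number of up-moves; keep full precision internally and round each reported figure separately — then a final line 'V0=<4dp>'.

Since d<R<u, set p* = (R−d)/(u−d) = 0.9048; price each node as the discounted p*-expectation of its children.
Terminal payoffs: V(3,0)=0.0000, V(3,1)=1.1884, V(3,2)=10.4543, V(3,3)=21.9313
(2,0): S=35.6224. Δ = (V_up−V_dn)/(S_up−S_dn) = (1.1884−0.0000)/(38.8284−31.3477) = 0.1589. V = [p*·1.1884 + (1−p*)·0.0000]/1.07 = 1.0049. B = V − Δ·S = -4.6542.
(2,1): S=44.1232. Δ = (V_up−V_dn)/(S_up−S_dn) = (10.4543−1.1884)/(48.0943−38.8284) = 1.0000. V = [p*·10.4543 + (1−p*)·1.1884]/1.07 = 8.9456. B = V − Δ·S = -35.1776.
(2,2): S=54.6526. Δ = (V_up−V_dn)/(S_up−S_dn) = (21.9313−10.4543)/(59.5713−48.0943) = 1.0000. V = [p*·21.9313 + (1−p*)·10.4543]/1.07 = 19.4750. B = V − Δ·S = -35.1776.
(1,0): S=40.4800. Δ = (V_up−V_dn)/(S_up−S_dn) = (8.9456−1.0049)/(44.1232−35.6224) = 0.9341. V = [p*·8.9456 + (1−p*)·1.0049]/1.07 = 7.6536. B = V − Δ·S = -30.1594.
(1,1): S=50.1400. Δ = (V_up−V_dn)/(S_up−S_dn) = (19.4750−8.9456)/(54.6526−44.1232) = 1.0000. V = [p*·19.4750 + (1−p*)·8.9456]/1.07 = 17.2638. B = V − Δ·S = -32.8762.
(0,0): S=46.0000. Δ = (V_up−V_dn)/(S_up−S_dn) = (17.2638−7.6536)/(50.1400−40.4800) = 0.9948. V = [p*·17.2638 + (1−p*)·7.6536]/1.07 = 15.2790. B = V − Δ·S = -30.4836.
Root portfolio cost Δ·46+B reproduces V0=15.2790.

(0,0): Delta=0.9948 Bond=-30.4836
(1,0): Delta=0.9341 Bond=-30.1594
(1,1): Delta=1.0000 Bond=-32.8762
(2,0): Delta=0.1589 Bond=-4.6542
(2,1): Delta=1.0000 Bond=-35.1776
(2,2): Delta=1.0000 Bond=-35.1776
V0=15.2790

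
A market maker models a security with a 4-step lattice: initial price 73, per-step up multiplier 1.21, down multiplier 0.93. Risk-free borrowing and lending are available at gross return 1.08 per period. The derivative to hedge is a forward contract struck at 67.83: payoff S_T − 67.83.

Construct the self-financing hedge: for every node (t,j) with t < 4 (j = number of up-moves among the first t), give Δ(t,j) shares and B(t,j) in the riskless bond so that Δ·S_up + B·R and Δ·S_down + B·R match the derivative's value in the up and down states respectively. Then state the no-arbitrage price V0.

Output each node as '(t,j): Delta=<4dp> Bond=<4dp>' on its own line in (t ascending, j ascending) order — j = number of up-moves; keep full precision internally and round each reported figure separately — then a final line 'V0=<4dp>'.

(0,0): Delta=1.0000 Bond=-49.8571
(1,0): Delta=1.0000 Bond=-53.8456
(1,1): Delta=1.0000 Bond=-53.8456
(2,0): Delta=1.0000 Bond=-58.1533
(2,1): Delta=1.0000 Bond=-58.1533
(2,2): Delta=1.0000 Bond=-58.1533
(3,0): Delta=1.0000 Bond=-62.8056
(3,1): Delta=1.0000 Bond=-62.8056
(3,2): Delta=1.0000 Bond=-62.8056
(3,3): Delta=1.0000 Bond=-62.8056
V0=23.1429

Since d<R<u, set p* = (R−d)/(u−d) = 0.5357; price each node as the discounted p*-expectation of its children.
Payoff layer (t=4): V(4,0)=-13.2222, V(4,1)=3.2189, V(4,2)=24.6099, V(4,3)=52.4413, V(4,4)=88.6520
  t=3,j=0: stock 58.7181 → up 71.0489 (V=3.2189), down 54.6078 (V=-13.2222). Price -4.0875; hedge Δ=1.0000, bond B=-62.8056.
  t=3,j=1: stock 76.3966 → up 92.4399 (V=24.6099), down 71.0489 (V=3.2189). Price 13.5911; hedge Δ=1.0000, bond B=-62.8056.
  t=3,j=2: stock 99.3977 → up 120.2713 (V=52.4413), down 92.4399 (V=24.6099). Price 36.5922; hedge Δ=1.0000, bond B=-62.8056.
  t=3,j=3: stock 129.3240 → up 156.4820 (V=88.6520), down 120.2713 (V=52.4413). Price 66.5184; hedge Δ=1.0000, bond B=-62.8056.
  t=2,j=0: stock 63.1377 → up 76.3966 (V=13.5911), down 58.7181 (V=-4.0875). Price 4.9844; hedge Δ=1.0000, bond B=-58.1533.
  t=2,j=1: stock 82.1469 → up 99.3977 (V=36.5922), down 76.3966 (V=13.5911). Price 23.9936; hedge Δ=1.0000, bond B=-58.1533.
  t=2,j=2: stock 106.8793 → up 129.3240 (V=66.5184), down 99.3977 (V=36.5922). Price 48.7260; hedge Δ=1.0000, bond B=-58.1533.
  t=1,j=0: stock 67.8900 → up 82.1469 (V=23.9936), down 63.1377 (V=4.9844). Price 14.0444; hedge Δ=1.0000, bond B=-53.8456.
  t=1,j=1: stock 88.3300 → up 106.8793 (V=48.7260), down 82.1469 (V=23.9936). Price 34.4844; hedge Δ=1.0000, bond B=-53.8456.
  t=0,j=0: stock 73.0000 → up 88.3300 (V=34.4844), down 67.8900 (V=14.0444). Price 23.1429; hedge Δ=1.0000, bond B=-49.8571.
Self-financing check: at every node Δ·S+B equals the discounted successor values.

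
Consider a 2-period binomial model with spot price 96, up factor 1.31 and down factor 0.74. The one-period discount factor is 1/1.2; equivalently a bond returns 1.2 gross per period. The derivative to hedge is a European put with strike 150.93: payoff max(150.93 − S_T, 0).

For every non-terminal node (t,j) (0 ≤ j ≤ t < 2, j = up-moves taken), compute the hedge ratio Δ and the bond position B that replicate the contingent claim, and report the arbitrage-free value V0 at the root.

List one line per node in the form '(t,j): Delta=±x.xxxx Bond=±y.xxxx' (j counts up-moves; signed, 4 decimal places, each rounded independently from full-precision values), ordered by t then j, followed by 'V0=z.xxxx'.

Risk-neutral probability p* = (R−d)/(u−d) = (1.2−0.74)/(1.31−0.74) = 0.8070.
Terminal values V(2,·): V(2,0)=98.3604, V(2,1)=57.8676, V(2,2)=0.0000
Node (1,0) S=71.0400: V=(p*·57.8676+(1−p*)·98.3604)/1.2=54.7350; Δ=(57.8676−98.3604)/(93.0624−52.5696)=-1.0000; B=V−Δ·S=125.7750
Node (1,1) S=125.7600: V=(p*·0.0000+(1−p*)·57.8676)/1.2=9.3062; Δ=(0.0000−57.8676)/(164.7456−93.0624)=-0.8073; B=V−Δ·S=110.8283
Node (0,0) S=96.0000: V=(p*·9.3062+(1−p*)·54.7350)/1.2=15.0610; Δ=(9.3062−54.7350)/(125.7600−71.0400)=-0.8302; B=V−Δ·S=94.7606
Each (Δ,B) replicates both successor values, so the strategy is self-financing and V0 is arbitrage-free.

(0,0): Delta=-0.8302 Bond=94.7606
(1,0): Delta=-1.0000 Bond=125.7750
(1,1): Delta=-0.8073 Bond=110.8283
V0=15.0610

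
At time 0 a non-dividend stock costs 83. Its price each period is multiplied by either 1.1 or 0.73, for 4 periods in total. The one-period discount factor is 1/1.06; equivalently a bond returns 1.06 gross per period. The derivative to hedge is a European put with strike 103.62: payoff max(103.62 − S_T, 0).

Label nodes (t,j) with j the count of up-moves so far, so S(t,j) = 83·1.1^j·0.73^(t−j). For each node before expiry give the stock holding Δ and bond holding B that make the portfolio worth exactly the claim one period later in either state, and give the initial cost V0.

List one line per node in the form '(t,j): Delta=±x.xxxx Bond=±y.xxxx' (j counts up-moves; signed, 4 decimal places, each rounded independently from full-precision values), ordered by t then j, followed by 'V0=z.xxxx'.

(0,0): Delta=-0.6528 Bond=62.2298
(1,0): Delta=-1.0000 Bond=87.0014
(1,1): Delta=-0.6249 Bond=63.4135
(2,0): Delta=-1.0000 Bond=92.2214
(2,1): Delta=-1.0000 Bond=92.2214
(2,2): Delta=-0.5947 Bond=64.1876
(3,0): Delta=-1.0000 Bond=97.7547
(3,1): Delta=-1.0000 Bond=97.7547
(3,2): Delta=-1.0000 Bond=97.7547
(3,3): Delta=-0.5621 Bond=64.4370
V0=8.0487

The replicating-portfolio and risk-neutral prices coincide; use p* = (1.06−0.73)/(1.1−0.73) = 0.8919 for the latter.
Terminal values V(4,·): V(4,0)=80.0495, V(4,1)=68.1027, V(4,2)=50.1009, V(4,3)=22.9747, V(4,4)=0.0000
  t=3,j=0: stock 32.2884 → up 35.5173 (V=68.1027), down 23.5705 (V=80.0495). Price 65.4663; hedge Δ=-1.0000, bond B=97.7547.
  t=3,j=1: stock 48.6538 → up 53.5191 (V=50.1009), down 35.5173 (V=68.1027). Price 49.1009; hedge Δ=-1.0000, bond B=97.7547.
  t=3,j=2: stock 73.3139 → up 80.6453 (V=22.9747), down 53.5191 (V=50.1009). Price 24.4408; hedge Δ=-1.0000, bond B=97.7547.
  t=3,j=3: stock 110.4730 → up 121.5203 (V=0.0000), down 80.6453 (V=22.9747). Price 2.3432; hedge Δ=-0.5621, bond B=64.4370.
  t=2,j=0: stock 44.2307 → up 48.6538 (V=49.1009), down 32.2884 (V=65.4663). Price 47.9907; hedge Δ=-1.0000, bond B=92.2214.
  t=2,j=1: stock 66.6490 → up 73.3139 (V=24.4408), down 48.6538 (V=49.1009). Price 25.5724; hedge Δ=-1.0000, bond B=92.2214.
  t=2,j=2: stock 100.4300 → up 110.4730 (V=2.3432), down 73.3139 (V=24.4408). Price 4.4642; hedge Δ=-0.5947, bond B=64.1876.
  t=1,j=0: stock 60.5900 → up 66.6490 (V=25.5724), down 44.2307 (V=47.9907). Price 26.4114; hedge Δ=-1.0000, bond B=87.0014.
  t=1,j=1: stock 91.3000 → up 100.4300 (V=4.4642), down 66.6490 (V=25.5724). Price 6.3643; hedge Δ=-0.6249, bond B=63.4135.
  t=0,j=0: stock 83.0000 → up 91.3000 (V=6.3643), down 60.5900 (V=26.4114). Price 8.0487; hedge Δ=-0.6528, bond B=62.2298.
Root portfolio cost Δ·83+B reproduces V0=8.0487.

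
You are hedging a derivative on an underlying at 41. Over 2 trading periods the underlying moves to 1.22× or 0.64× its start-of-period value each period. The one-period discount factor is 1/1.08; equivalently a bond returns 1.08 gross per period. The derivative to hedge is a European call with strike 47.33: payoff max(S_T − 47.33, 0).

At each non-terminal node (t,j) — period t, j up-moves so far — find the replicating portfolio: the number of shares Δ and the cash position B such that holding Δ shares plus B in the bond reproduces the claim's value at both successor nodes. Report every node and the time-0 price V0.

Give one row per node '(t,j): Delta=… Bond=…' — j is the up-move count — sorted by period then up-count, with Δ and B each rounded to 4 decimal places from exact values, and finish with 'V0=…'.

(0,0): Delta=0.4045 Bond=-9.8282
(1,0): Delta=0.0000 Bond=0.0000
(1,1): Delta=0.4720 Bond=-13.9917
V0=6.7569

No-arbitrage ⇒ martingale measure with p* = (R−d)/(u−d) = 0.7586.
Terminal values V(2,·): V(2,0)=0.0000, V(2,1)=0.0000, V(2,2)=13.6944
Node (1,0) S=26.2400: V=(p*·0.0000+(1−p*)·0.0000)/1.08=0.0000; Δ=(0.0000−0.0000)/(32.0128−16.7936)=0.0000; B=V−Δ·S=0.0000
Node (1,1) S=50.0200: V=(p*·13.6944+(1−p*)·0.0000)/1.08=9.6193; Δ=(13.6944−0.0000)/(61.0244−32.0128)=0.4720; B=V−Δ·S=-13.9917
Node (0,0) S=41.0000: V=(p*·9.6193+(1−p*)·0.0000)/1.08=6.7569; Δ=(9.6193−0.0000)/(50.0200−26.2400)=0.4045; B=V−Δ·S=-9.8282
Root portfolio cost Δ·41+B reproduces V0=6.7569.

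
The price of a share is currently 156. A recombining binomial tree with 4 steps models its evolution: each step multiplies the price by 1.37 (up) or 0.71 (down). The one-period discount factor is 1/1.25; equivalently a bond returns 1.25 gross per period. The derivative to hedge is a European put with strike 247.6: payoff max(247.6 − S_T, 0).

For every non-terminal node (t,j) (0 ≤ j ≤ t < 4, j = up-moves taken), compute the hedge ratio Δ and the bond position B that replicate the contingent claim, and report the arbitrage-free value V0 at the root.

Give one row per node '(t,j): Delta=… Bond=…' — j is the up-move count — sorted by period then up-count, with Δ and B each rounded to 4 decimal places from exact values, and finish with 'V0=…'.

(0,0): Delta=-0.2114 Bond=39.8844
(1,0): Delta=-0.7820 Bond=113.0541
(1,1): Delta=-0.1457 Bond=35.8113
(2,0): Delta=-1.0000 Bond=158.4640
(2,1): Delta=-0.7569 Bond=137.5073
(2,2): Delta=-0.0753 Bond=24.1546
(3,0): Delta=-1.0000 Bond=198.0800
(3,1): Delta=-1.0000 Bond=198.0800
(3,2): Delta=-0.7288 Bond=166.0628
(3,3): Delta=0.0000 Bond=0.0000
V0=6.9104

Under the risk-neutral measure, an up-move has probability p* = (R−d)/(u−d) = 0.8182 and values discount at R = 1.25.
Terminal payoffs: V(4,0)=207.9578, V(4,1)=171.1073, V(4,2)=100.0013, V(4,3)=0.0000, V(4,4)=0.0000
(3,0): S=55.8341. Δ = (V_up−V_dn)/(S_up−S_dn) = (171.1073−207.9578)/(76.4927−39.6422) = -1.0000. V = [p*·171.1073 + (1−p*)·207.9578]/1.25 = 142.2459. B = V − Δ·S = 198.0800.
(3,1): S=107.7363. Δ = (V_up−V_dn)/(S_up−S_dn) = (100.0013−171.1073)/(147.5987−76.4927) = -1.0000. V = [p*·100.0013 + (1−p*)·171.1073]/1.25 = 90.3437. B = V − Δ·S = 198.0800.
(3,2): S=207.8854. Δ = (V_up−V_dn)/(S_up−S_dn) = (0.0000−100.0013)/(284.8031−147.5987) = -0.7288. V = [p*·0.0000 + (1−p*)·100.0013]/1.25 = 14.5456. B = V − Δ·S = 166.0628.
(3,3): S=401.1311. Δ = (V_up−V_dn)/(S_up−S_dn) = (0.0000−0.0000)/(549.5496−284.8031) = 0.0000. V = [p*·0.0000 + (1−p*)·0.0000]/1.25 = 0.0000. B = V − Δ·S = 0.0000.
(2,0): S=78.6396. Δ = (V_up−V_dn)/(S_up−S_dn) = (90.3437−142.2459)/(107.7363−55.8341) = -1.0000. V = [p*·90.3437 + (1−p*)·142.2459]/1.25 = 79.8244. B = V − Δ·S = 158.4640.
(2,1): S=151.7412. Δ = (V_up−V_dn)/(S_up−S_dn) = (14.5456−90.3437)/(207.8854−107.7363) = -0.7569. V = [p*·14.5456 + (1−p*)·90.3437]/1.25 = 22.6617. B = V − Δ·S = 137.5073.
(2,2): S=292.7964. Δ = (V_up−V_dn)/(S_up−S_dn) = (0.0000−14.5456)/(401.1311−207.8854) = -0.0753. V = [p*·0.0000 + (1−p*)·14.5456]/1.25 = 2.1157. B = V − Δ·S = 24.1546.
(1,0): S=110.7600. Δ = (V_up−V_dn)/(S_up−S_dn) = (22.6617−79.8244)/(151.7412−78.6396) = -0.7820. V = [p*·22.6617 + (1−p*)·79.8244]/1.25 = 26.4439. B = V − Δ·S = 113.0541.
(1,1): S=213.7200. Δ = (V_up−V_dn)/(S_up−S_dn) = (2.1157−22.6617)/(292.7964−151.7412) = -0.1457. V = [p*·2.1157 + (1−p*)·22.6617]/1.25 = 4.6811. B = V − Δ·S = 35.8113.
(0,0): S=156.0000. Δ = (V_up−V_dn)/(S_up−S_dn) = (4.6811−26.4439)/(213.7200−110.7600) = -0.2114. V = [p*·4.6811 + (1−p*)·26.4439]/1.25 = 6.9104. B = V − Δ·S = 39.8844.
The time-0 hedge costs 6.9104, which is the no-arbitrage price.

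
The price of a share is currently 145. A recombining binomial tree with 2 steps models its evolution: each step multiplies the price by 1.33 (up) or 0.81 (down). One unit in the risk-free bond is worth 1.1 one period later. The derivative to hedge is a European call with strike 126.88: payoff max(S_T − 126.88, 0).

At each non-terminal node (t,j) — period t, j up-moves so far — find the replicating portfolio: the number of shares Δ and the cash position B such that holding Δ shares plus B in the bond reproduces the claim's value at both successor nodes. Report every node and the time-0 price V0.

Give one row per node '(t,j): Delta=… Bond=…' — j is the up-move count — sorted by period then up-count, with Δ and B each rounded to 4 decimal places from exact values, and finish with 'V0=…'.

No-arbitrage ⇒ martingale measure with p* = (R−d)/(u−d) = 0.5577.
Terminal values V(2,·): V(2,0)=0.0000, V(2,1)=29.3285, V(2,2)=129.6105
  t=1,j=0: stock 117.4500 → up 156.2085 (V=29.3285), down 95.1345 (V=0.0000). Price 14.8693; hedge Δ=0.4802, bond B=-41.5316.
  t=1,j=1: stock 192.8500 → up 256.4905 (V=129.6105), down 156.2085 (V=29.3285). Price 77.5045; hedge Δ=1.0000, bond B=-115.3455.
  t=0,j=0: stock 145.0000 → up 192.8500 (V=77.5045), down 117.4500 (V=14.8693). Price 45.2732; hedge Δ=0.8307, bond B=-75.1791.
Check: Δ(0,0)·S0 + B(0,0) = 45.2732 = V0.

(0,0): Delta=0.8307 Bond=-75.1791
(1,0): Delta=0.4802 Bond=-41.5316
(1,1): Delta=1.0000 Bond=-115.3455
V0=45.2732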